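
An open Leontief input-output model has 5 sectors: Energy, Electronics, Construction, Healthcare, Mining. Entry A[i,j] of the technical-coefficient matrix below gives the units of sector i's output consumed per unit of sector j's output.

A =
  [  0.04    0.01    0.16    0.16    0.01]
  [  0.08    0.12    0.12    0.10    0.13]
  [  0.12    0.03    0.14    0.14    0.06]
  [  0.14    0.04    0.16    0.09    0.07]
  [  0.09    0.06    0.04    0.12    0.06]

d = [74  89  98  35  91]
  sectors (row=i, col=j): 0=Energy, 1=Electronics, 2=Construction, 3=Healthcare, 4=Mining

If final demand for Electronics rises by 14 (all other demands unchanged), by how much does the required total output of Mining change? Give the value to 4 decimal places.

Form M = I − A:
  [  0.96   -0.01   -0.16   -0.16   -0.01]
  [ -0.08    0.88   -0.12   -0.10   -0.13]
  [ -0.12   -0.03    0.86   -0.14   -0.06]
  [ -0.14   -0.04   -0.16    0.91   -0.07]
  [ -0.09   -0.06   -0.04   -0.12    0.94]
Leontief inverse L = M⁻¹:
  [  1.1184    0.0364    0.2617    0.2478    0.0521]
  [  0.1796    1.1704    0.2476    0.2242    0.1963]
  [  0.2105    0.0645    1.2632    0.2530    0.1106]
  [  0.2290    0.0754    0.2833    1.2070    0.1208]
  [  0.1567    0.0906    0.1308    0.2029    1.1015]
Total output x = L · d:
  x_0 = 1.1184·74 + 0.0364·89 + 0.2617·98 + 0.2478·35 + 0.0521·91 = 125.0660
  x_1 = 0.1796·74 + 1.1704·89 + 0.2476·98 + 0.2242·35 + 0.1963·91 = 167.4213
  x_2 = 0.2105·74 + 0.0645·89 + 1.2632·98 + 0.2530·35 + 0.1106·91 = 164.0364
  x_3 = 0.2290·74 + 0.0754·89 + 0.2833·98 + 1.2070·35 + 0.1208·91 = 104.6578
  x_4 = 0.1567·74 + 0.0906·89 + 0.1308·98 + 0.2029·35 + 1.1015·91 = 139.8102
Δx_4 = L[4,1] · Δd_1 = 0.0906 · 14 = 1.2679

1.2679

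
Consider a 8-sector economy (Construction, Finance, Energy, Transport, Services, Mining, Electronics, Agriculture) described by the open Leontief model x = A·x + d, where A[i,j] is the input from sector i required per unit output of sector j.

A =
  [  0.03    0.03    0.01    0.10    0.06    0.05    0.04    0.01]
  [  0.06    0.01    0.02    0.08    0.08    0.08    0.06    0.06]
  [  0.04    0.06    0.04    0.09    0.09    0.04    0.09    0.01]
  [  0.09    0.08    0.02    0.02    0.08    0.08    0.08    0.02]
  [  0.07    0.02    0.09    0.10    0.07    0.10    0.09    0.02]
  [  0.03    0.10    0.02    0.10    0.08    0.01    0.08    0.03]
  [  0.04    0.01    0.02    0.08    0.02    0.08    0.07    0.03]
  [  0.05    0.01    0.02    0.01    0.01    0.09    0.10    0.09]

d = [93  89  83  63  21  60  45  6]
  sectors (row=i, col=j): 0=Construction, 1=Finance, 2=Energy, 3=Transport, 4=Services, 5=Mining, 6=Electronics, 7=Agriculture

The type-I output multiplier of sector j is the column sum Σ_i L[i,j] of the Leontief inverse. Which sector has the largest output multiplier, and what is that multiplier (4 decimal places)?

Form M = I − A:
  [  0.97   -0.03   -0.01   -0.10   -0.06   -0.05   -0.04   -0.01]
  [ -0.06    0.99   -0.02   -0.08   -0.08   -0.08   -0.06   -0.06]
  [ -0.04   -0.06    0.96   -0.09   -0.09   -0.04   -0.09   -0.01]
  [ -0.09   -0.08   -0.02    0.98   -0.08   -0.08   -0.08   -0.02]
  [ -0.07   -0.02   -0.09   -0.10    0.93   -0.10   -0.09   -0.02]
  [ -0.03   -0.10   -0.02   -0.10   -0.08    0.99   -0.08   -0.03]
  [ -0.04   -0.01   -0.02   -0.08   -0.02   -0.08    0.93   -0.03]
  [ -0.05   -0.01   -0.02   -0.01   -0.01   -0.09   -0.10    0.91]
Leontief inverse L = M⁻¹:
  [  1.0637    0.0577    0.0287    0.1423    0.0985    0.0903    0.0847    0.0269]
  [  0.1019    1.0450    0.0447    0.1371    0.1275    0.1328    0.1208    0.0847]
  [  0.0851    0.0940    1.0668    0.1514    0.1418    0.0969    0.1516    0.0335]
  [  0.1313    0.1125    0.0453    1.0860    0.1310    0.1339    0.1398    0.0451]
  [  0.1214    0.0666    0.1204    0.1751    1.1336    0.1626    0.1649    0.0466]
  [  0.0755    0.1302    0.0452    0.1567    0.1295    1.0684    0.1400    0.0560]
  [  0.0716    0.0392    0.0362    0.1233    0.0568    0.1185    1.1159    0.0484]
  [  0.0795    0.0359    0.0358    0.0556    0.0429    0.1305    0.1491    1.1139]
Total output x = L · d:
  x_0 = 1.0637·93 + 0.0577·89 + 0.0287·83 + 0.1423·63 + 0.0985·21 + 0.0903·60 + 0.0847·45 + 0.0269·6 = 126.8605
  x_1 = 0.1019·93 + 1.0450·89 + 0.0447·83 + 0.1371·63 + 0.1275·21 + 0.1328·60 + 0.1208·45 + 0.0847·6 = 131.4195
  x_2 = 0.0851·93 + 0.0940·89 + 1.0668·83 + 0.1514·63 + 0.1418·21 + 0.0969·60 + 0.1516·45 + 0.0335·6 = 130.1740
  x_3 = 0.1313·93 + 0.1125·89 + 0.0453·83 + 1.0860·63 + 0.1310·21 + 0.1339·60 + 0.1398·45 + 0.0451·6 = 111.7471
  x_4 = 0.1214·93 + 0.0666·89 + 0.1204·83 + 0.1751·63 + 1.1336·21 + 0.1626·60 + 0.1649·45 + 0.0466·6 = 79.4930
  x_5 = 0.0755·93 + 0.1302·89 + 0.0452·83 + 0.1567·63 + 0.1295·21 + 1.0684·60 + 0.1400·45 + 0.0560·6 = 105.6967
  x_6 = 0.0716·93 + 0.0392·89 + 0.0362·83 + 0.1233·63 + 0.0568·21 + 0.1185·60 + 1.1159·45 + 0.0484·6 = 79.7344
  x_7 = 0.0795·93 + 0.0359·89 + 0.0358·83 + 0.0556·63 + 0.0429·21 + 0.1305·60 + 0.1491·45 + 1.1139·6 = 39.1860
Output multipliers (column sums of L):
  Construction: 1.7299
  Finance: 1.5811
  Energy: 1.4230
  Transport: 2.0275
  Services: 1.8615
  Mining: 1.9339
  Electronics: 2.0668
  Agriculture: 1.4552

Electronics (2.0668)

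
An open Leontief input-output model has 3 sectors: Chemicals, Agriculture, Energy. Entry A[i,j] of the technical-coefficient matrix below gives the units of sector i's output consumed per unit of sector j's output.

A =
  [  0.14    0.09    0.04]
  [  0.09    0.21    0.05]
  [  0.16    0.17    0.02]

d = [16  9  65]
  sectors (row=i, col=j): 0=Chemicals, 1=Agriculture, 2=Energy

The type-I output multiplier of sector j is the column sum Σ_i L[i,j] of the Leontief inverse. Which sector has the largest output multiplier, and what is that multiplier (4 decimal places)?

Agriculture (1.6952)

Form M = I − A:
  [  0.86   -0.09   -0.04]
  [ -0.09    0.79   -0.05]
  [ -0.16   -0.17    0.98]
Leontief inverse L = M⁻¹:
  [  1.1887    0.1475    0.0560]
  [  0.1493    1.2984    0.0723]
  [  0.2200    0.2493    1.0421]
Total output x = L · d:
  x_0 = 1.1887·16 + 0.1475·9 + 0.0560·65 = 23.9883
  x_1 = 0.1493·16 + 1.2984·9 + 0.0723·65 = 18.7772
  x_2 = 0.2200·16 + 0.2493·9 + 1.0421·65 = 73.5003
Output multipliers (column sums of L):
  Chemicals: 1.5580
  Agriculture: 1.6952
  Energy: 1.1705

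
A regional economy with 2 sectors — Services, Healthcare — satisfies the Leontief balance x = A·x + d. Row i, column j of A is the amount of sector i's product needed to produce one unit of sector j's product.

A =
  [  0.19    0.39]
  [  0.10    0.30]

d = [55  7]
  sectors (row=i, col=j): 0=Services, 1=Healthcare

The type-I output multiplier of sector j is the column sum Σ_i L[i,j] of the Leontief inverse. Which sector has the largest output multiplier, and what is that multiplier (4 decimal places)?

Healthcare (2.2727)

Form M = I − A:
  [  0.81   -0.39]
  [ -0.10    0.70]
Leontief inverse L = M⁻¹:
  [  1.3258    0.7386]
  [  0.1894    1.5341]
Total output x = L · d:
  x_0 = 1.3258·55 + 0.7386·7 = 78.0871
  x_1 = 0.1894·55 + 1.5341·7 = 21.1553
Output multipliers (column sums of L):
  Services: 1.5152
  Healthcare: 2.2727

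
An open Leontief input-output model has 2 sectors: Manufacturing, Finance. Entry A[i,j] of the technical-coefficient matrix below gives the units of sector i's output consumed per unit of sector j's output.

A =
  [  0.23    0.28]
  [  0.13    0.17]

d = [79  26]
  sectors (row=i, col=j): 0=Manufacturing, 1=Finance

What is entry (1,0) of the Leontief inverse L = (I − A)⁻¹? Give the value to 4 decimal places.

L[1,0] = 0.2157

Form M = I − A:
  [  0.77   -0.28]
  [ -0.13    0.83]
Leontief inverse L = M⁻¹:
  [  1.3771    0.4646]
  [  0.2157    1.2776]
Total output x = L · d:
  x_0 = 1.3771·79 + 0.4646·26 = 120.8727
  x_1 = 0.2157·79 + 1.2776·26 = 50.2572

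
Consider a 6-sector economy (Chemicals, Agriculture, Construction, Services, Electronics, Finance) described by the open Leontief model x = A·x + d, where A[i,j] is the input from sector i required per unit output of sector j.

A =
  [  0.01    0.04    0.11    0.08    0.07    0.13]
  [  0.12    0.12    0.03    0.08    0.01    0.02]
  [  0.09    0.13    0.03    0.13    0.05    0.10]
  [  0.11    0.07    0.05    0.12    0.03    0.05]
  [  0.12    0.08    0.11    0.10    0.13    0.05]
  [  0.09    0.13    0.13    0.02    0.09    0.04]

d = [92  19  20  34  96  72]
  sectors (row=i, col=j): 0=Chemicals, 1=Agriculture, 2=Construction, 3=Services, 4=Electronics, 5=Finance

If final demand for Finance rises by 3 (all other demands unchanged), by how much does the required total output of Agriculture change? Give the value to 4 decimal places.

0.1992

Form M = I − A:
  [  0.99   -0.04   -0.11   -0.08   -0.07   -0.13]
  [ -0.12    0.88   -0.03   -0.08   -0.01   -0.02]
  [ -0.09   -0.13    0.97   -0.13   -0.05   -0.10]
  [ -0.11   -0.07   -0.05    0.88   -0.03   -0.05]
  [ -0.12   -0.08   -0.11   -0.10    0.87   -0.05]
  [ -0.09   -0.13   -0.13   -0.02   -0.09    0.96]
Leontief inverse L = M⁻¹:
  [  1.0899    0.1257    0.1739    0.1544    0.1234    0.1828]
  [  0.1773    1.1810    0.0778    0.1415    0.0441    0.0664]
  [  0.1780    0.2211    1.1023    0.2146    0.1042    0.1601]
  [  0.1779    0.1411    0.1084    1.1921    0.0741    0.1043]
  [  0.2196    0.1829    0.1943    0.2046    1.2006    0.1270]
  [  0.1746    0.2217    0.1966    0.1067    0.1457    1.1036]
Total output x = L · d:
  x_0 = 1.0899·92 + 0.1257·19 + 0.1739·20 + 0.1544·34 + 0.1234·96 + 0.1828·72 = 136.3888
  x_1 = 0.1773·92 + 1.1810·19 + 0.0778·20 + 0.1415·34 + 0.0441·96 + 0.0664·72 = 54.1294
  x_2 = 0.1780·92 + 0.2211·19 + 1.1023·20 + 0.2146·34 + 0.1042·96 + 0.1601·72 = 71.4562
  x_3 = 0.1779·92 + 0.1411·19 + 0.1084·20 + 1.1921·34 + 0.0741·96 + 0.1043·72 = 76.3594
  x_4 = 0.2196·92 + 0.1829·19 + 0.1943·20 + 0.2046·34 + 1.2006·96 + 0.1270·72 = 158.9164
  x_5 = 0.1746·92 + 0.2217·19 + 0.1966·20 + 0.1067·34 + 0.1457·96 + 1.1036·72 = 121.2821
Δx_1 = L[1,5] · Δd_5 = 0.0664 · 3 = 0.1992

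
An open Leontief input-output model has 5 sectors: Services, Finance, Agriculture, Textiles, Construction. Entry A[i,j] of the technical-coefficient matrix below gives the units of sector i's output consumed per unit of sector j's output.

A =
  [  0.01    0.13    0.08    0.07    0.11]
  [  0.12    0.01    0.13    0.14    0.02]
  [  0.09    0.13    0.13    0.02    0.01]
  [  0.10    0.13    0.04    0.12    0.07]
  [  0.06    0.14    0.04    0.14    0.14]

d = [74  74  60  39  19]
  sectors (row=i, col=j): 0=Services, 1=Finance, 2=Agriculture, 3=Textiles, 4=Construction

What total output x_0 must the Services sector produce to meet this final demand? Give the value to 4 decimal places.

111.2456

Form M = I − A:
  [  0.99   -0.13   -0.08   -0.07   -0.11]
  [ -0.12    0.99   -0.13   -0.14   -0.02]
  [ -0.09   -0.13    0.87   -0.02   -0.01]
  [ -0.10   -0.13   -0.04    0.88   -0.07]
  [ -0.06   -0.14   -0.04   -0.14    0.86]
Leontief inverse L = M⁻¹:
  [  1.0714    0.2003    0.1423    0.1450    0.1552]
  [  0.1746    1.0943    0.1920    0.2029    0.0665]
  [  0.1423    0.1918    1.1966    0.0758    0.0427]
  [  0.1649    0.2119    0.1080    1.2056    0.1254]
  [  0.1366    0.2355    0.1144    0.2429    1.2068]
Total output x = L · d:
  x_0 = 1.0714·74 + 0.2003·74 + 0.1423·60 + 0.1450·39 + 0.1552·19 = 111.2456
  x_1 = 0.1746·74 + 1.0943·74 + 0.1920·60 + 0.2029·39 + 0.0665·19 = 114.5961
  x_2 = 0.1423·74 + 0.1918·74 + 1.1966·60 + 0.0758·39 + 0.0427·19 = 100.2907
  x_3 = 0.1649·74 + 0.2119·74 + 0.1080·60 + 1.2056·39 + 0.1254·19 = 83.7618
  x_4 = 0.1366·74 + 0.2355·74 + 0.1144·60 + 0.2429·39 + 1.2068·19 = 66.8098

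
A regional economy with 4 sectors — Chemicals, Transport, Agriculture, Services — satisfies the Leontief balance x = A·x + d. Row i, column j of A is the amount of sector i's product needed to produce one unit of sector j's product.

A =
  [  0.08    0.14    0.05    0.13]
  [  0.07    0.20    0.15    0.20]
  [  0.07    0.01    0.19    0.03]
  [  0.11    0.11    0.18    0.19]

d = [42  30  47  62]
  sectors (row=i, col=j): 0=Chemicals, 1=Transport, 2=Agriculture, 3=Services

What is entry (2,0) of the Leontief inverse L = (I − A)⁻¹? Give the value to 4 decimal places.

L[2,0] = 0.1088

Form M = I − A:
  [  0.92   -0.14   -0.05   -0.13]
  [ -0.07    0.80   -0.15   -0.20]
  [ -0.07   -0.01    0.81   -0.03]
  [ -0.11   -0.11   -0.18    0.81]
Leontief inverse L = M⁻¹:
  [  1.1477    0.2372    0.1701    0.2491]
  [  0.1717    1.3351    0.3400    0.3698]
  [  0.1088    0.0453    1.2665    0.0756]
  [  0.2034    0.2236    0.3507    1.3354]
Total output x = L · d:
  x_0 = 1.1477·42 + 0.2372·30 + 0.1701·47 + 0.2491·62 = 78.7607
  x_1 = 0.1717·42 + 1.3351·30 + 0.3400·47 + 0.3698·62 = 86.1741
  x_2 = 0.1088·42 + 0.0453·30 + 1.2665·47 + 0.0756·62 = 70.1368
  x_3 = 0.2034·42 + 0.2236·30 + 0.3507·47 + 1.3354·62 = 114.5277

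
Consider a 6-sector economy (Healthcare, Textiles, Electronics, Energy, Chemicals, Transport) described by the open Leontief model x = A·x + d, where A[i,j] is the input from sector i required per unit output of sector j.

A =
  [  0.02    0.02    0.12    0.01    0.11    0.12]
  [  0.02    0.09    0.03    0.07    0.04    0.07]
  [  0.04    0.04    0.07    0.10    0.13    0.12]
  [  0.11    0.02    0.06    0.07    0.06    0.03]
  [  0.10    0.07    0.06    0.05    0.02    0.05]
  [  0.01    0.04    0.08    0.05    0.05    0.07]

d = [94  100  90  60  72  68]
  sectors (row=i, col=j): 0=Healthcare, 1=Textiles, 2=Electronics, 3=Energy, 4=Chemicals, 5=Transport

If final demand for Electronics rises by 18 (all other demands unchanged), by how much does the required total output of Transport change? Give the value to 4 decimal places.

2.0195

Form M = I − A:
  [  0.98   -0.02   -0.12   -0.01   -0.11   -0.12]
  [ -0.02    0.91   -0.03   -0.07   -0.04   -0.07]
  [ -0.04   -0.04    0.93   -0.10   -0.13   -0.12]
  [ -0.11   -0.02   -0.06    0.93   -0.06   -0.03]
  [ -0.10   -0.07   -0.06   -0.05    0.98   -0.05]
  [ -0.01   -0.04   -0.08   -0.05   -0.05    0.93]
Leontief inverse L = M⁻¹:
  [  1.0513    0.0508    0.1651    0.0503    0.1538    0.1707]
  [  0.0448    1.1148    0.0618    0.1004    0.0702    0.1047]
  [  0.0841    0.0761    1.1248    0.1467    0.1797    0.1761]
  [  0.1399    0.0430    0.1036    1.1007    0.1024    0.0757]
  [  0.1245    0.0949    0.1011    0.0816    1.0616    0.0960]
  [  0.0347    0.0625    0.1122    0.0810    0.0827    1.1060]
Total output x = L · d:
  x_0 = 1.0513·94 + 0.0508·100 + 0.1651·90 + 0.0503·60 + 0.1538·72 + 0.1707·68 = 144.4574
  x_1 = 0.0448·94 + 1.1148·100 + 0.0618·90 + 0.1004·60 + 0.0702·72 + 0.1047·68 = 139.4464
  x_2 = 0.0841·94 + 0.0761·100 + 1.1248·90 + 0.1467·60 + 0.1797·72 + 0.1761·68 = 150.4560
  x_3 = 0.1399·94 + 0.0430·100 + 0.1036·90 + 1.1007·60 + 0.1024·72 + 0.0757·68 = 105.3378
  x_4 = 0.1245·94 + 0.0949·100 + 0.1011·90 + 0.0816·60 + 1.0616·72 + 0.0960·68 = 118.1455
  x_5 = 0.0347·94 + 0.0625·100 + 0.1122·90 + 0.0810·60 + 0.0827·72 + 1.1060·68 = 105.6270
Δx_5 = L[5,2] · Δd_2 = 0.1122 · 18 = 2.0195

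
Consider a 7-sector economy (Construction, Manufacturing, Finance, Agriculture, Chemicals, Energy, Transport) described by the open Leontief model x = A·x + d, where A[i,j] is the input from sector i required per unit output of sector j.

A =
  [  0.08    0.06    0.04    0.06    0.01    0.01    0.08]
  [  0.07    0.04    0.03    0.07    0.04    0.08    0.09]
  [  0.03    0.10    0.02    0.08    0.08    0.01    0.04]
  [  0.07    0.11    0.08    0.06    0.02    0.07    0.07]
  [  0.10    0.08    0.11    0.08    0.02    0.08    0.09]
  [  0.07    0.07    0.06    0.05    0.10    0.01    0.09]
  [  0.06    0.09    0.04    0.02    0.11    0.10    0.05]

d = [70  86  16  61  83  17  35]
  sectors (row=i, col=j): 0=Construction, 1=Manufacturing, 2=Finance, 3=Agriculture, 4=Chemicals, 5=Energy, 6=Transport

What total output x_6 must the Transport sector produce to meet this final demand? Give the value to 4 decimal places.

Form M = I − A:
  [  0.92   -0.06   -0.04   -0.06   -0.01   -0.01   -0.08]
  [ -0.07    0.96   -0.03   -0.07   -0.04   -0.08   -0.09]
  [ -0.03   -0.10    0.98   -0.08   -0.08   -0.01   -0.04]
  [ -0.07   -0.11   -0.08    0.94   -0.02   -0.07   -0.07]
  [ -0.10   -0.08   -0.11   -0.08    0.98   -0.08   -0.09]
  [ -0.07   -0.07   -0.06   -0.05   -0.10    0.99   -0.09]
  [ -0.06   -0.09   -0.04   -0.02   -0.11   -0.10    0.95]
Leontief inverse L = M⁻¹:
  [  1.1201    0.1059    0.0689    0.0936    0.0414    0.0429    0.1221]
  [  0.1220    1.0987    0.0703    0.1121    0.0826    0.1199    0.1448]
  [  0.0767    0.1499    1.0571    0.1200    0.1108    0.0500    0.0892]
  [  0.1261    0.1738    0.1209    1.1097    0.0672    0.1137    0.1311]
  [  0.1645    0.1564    0.1578    0.1373    1.0752    0.1286    0.1595]
  [  0.1264    0.1327    0.1039    0.0982    0.1417    1.0565    0.1483]
  [  0.1205    0.1528    0.0873    0.0712    0.1559    0.1447    1.1147]
Total output x = L · d:
  x_0 = 1.1201·70 + 0.1059·86 + 0.0689·16 + 0.0936·61 + 0.0414·83 + 0.0429·17 + 0.1221·35 = 102.7699
  x_1 = 0.1220·70 + 1.0987·86 + 0.0703·16 + 0.1121·61 + 0.0826·83 + 0.1199·17 + 0.1448·35 = 124.9431
  x_2 = 0.0767·70 + 0.1499·86 + 1.0571·16 + 0.1200·61 + 0.1108·83 + 0.0500·17 + 0.0892·35 = 55.6578
  x_3 = 0.1261·70 + 0.1738·86 + 0.1209·16 + 1.1097·61 + 0.0672·83 + 0.1137·17 + 0.1311·35 = 105.4966
  x_4 = 0.1645·70 + 0.1564·86 + 0.1578·16 + 0.1373·61 + 1.0752·83 + 0.1286·17 + 0.1595·35 = 132.8740
  x_5 = 0.1264·70 + 0.1327·86 + 0.1039·16 + 0.0982·61 + 0.1417·83 + 1.0565·17 + 0.1483·35 = 62.8258
  x_6 = 0.1205·70 + 0.1528·86 + 0.0873·16 + 0.0712·61 + 0.1559·83 + 0.1447·17 + 1.1147·35 = 81.7327

81.7327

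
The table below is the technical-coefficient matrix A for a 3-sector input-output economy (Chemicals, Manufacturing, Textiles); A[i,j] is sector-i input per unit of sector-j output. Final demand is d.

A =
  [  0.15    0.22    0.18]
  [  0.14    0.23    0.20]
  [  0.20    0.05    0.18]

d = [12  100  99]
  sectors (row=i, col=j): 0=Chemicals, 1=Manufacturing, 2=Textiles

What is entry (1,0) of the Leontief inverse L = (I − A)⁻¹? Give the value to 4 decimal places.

L[1,0] = 0.3328

Form M = I − A:
  [  0.85   -0.22   -0.18]
  [ -0.14    0.77   -0.20]
  [ -0.20   -0.05    0.82]
Leontief inverse L = M⁻¹:
  [  1.3359    0.4072    0.3926]
  [  0.3328    1.4210    0.4196]
  [  0.3461    0.1860    1.3408]
Total output x = L · d:
  x_0 = 1.3359·12 + 0.4072·100 + 0.3926·99 = 95.6118
  x_1 = 0.3328·12 + 1.4210·100 + 0.4196·99 = 187.6419
  x_2 = 0.3461·12 + 0.1860·100 + 1.3408·99 = 155.4932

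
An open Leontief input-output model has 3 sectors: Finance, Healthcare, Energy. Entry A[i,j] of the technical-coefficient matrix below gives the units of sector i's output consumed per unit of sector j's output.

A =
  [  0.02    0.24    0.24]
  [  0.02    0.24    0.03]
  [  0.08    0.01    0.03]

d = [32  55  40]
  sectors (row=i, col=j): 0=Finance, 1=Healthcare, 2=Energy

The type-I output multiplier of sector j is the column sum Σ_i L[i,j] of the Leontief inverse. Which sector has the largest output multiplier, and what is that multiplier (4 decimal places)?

Form M = I − A:
  [  0.98   -0.24   -0.24]
  [ -0.02    0.76   -0.03]
  [ -0.08   -0.01    0.97]
Leontief inverse L = M⁻¹:
  [  1.0493    0.3349    0.2700]
  [  0.0310    1.3262    0.0487]
  [  0.0869    0.0413    1.0537]
Total output x = L · d:
  x_0 = 1.0493·32 + 0.3349·55 + 0.2700·40 = 62.7957
  x_1 = 0.0310·32 + 1.3262·55 + 0.0487·40 = 75.8840
  x_2 = 0.0869·32 + 0.0413·55 + 1.0537·40 = 47.1985
Output multipliers (column sums of L):
  Finance: 1.1672
  Healthcare: 1.7024
  Energy: 1.3724

Healthcare (1.7024)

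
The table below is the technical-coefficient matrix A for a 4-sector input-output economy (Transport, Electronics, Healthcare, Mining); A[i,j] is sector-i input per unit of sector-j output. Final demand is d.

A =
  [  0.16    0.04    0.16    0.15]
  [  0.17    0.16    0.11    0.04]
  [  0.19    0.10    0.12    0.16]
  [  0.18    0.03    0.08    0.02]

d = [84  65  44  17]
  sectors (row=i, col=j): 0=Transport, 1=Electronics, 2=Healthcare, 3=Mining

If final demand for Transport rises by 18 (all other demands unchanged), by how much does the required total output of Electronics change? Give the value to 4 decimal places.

5.9724

Form M = I − A:
  [  0.84   -0.04   -0.16   -0.15]
  [ -0.17    0.84   -0.11   -0.04]
  [ -0.19   -0.10    0.88   -0.16]
  [ -0.18   -0.03   -0.08    0.98]
Leontief inverse L = M⁻¹:
  [  1.3289    0.1054    0.2778    0.2531]
  [  0.3318    1.2383    0.2277    0.1385]
  [  0.3764    0.1765    1.2513    0.2691]
  [  0.2850    0.0717    0.1601    1.0931]
Total output x = L · d:
  x_0 = 1.3289·84 + 0.1054·65 + 0.2778·44 + 0.2531·17 = 134.9993
  x_1 = 0.3318·84 + 1.2383·65 + 0.2277·44 + 0.1385·17 = 120.7367
  x_2 = 0.3764·84 + 0.1765·65 + 1.2513·44 + 0.2691·17 = 102.7267
  x_3 = 0.2850·84 + 0.0717·65 + 0.1601·44 + 1.0931·17 = 54.2246
Δx_1 = L[1,0] · Δd_0 = 0.3318 · 18 = 5.9724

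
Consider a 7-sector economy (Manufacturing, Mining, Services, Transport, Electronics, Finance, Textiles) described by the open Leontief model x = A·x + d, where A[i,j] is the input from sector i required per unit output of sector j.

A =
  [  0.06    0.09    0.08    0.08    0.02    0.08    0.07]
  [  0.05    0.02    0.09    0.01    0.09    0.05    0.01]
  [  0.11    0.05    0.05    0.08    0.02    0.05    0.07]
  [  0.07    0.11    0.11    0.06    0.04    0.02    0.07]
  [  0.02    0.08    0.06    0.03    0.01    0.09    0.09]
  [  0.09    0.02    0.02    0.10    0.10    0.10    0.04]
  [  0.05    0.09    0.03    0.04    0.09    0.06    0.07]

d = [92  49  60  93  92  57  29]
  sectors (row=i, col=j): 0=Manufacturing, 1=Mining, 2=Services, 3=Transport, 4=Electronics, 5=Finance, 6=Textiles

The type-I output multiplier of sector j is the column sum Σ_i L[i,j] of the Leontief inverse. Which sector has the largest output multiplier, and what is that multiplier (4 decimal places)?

Mining (1.7960)

Form M = I − A:
  [  0.94   -0.09   -0.08   -0.08   -0.02   -0.08   -0.07]
  [ -0.05    0.98   -0.09   -0.01   -0.09   -0.05   -0.01]
  [ -0.11   -0.05    0.95   -0.08   -0.02   -0.05   -0.07]
  [ -0.07   -0.11   -0.11    0.94   -0.04   -0.02   -0.07]
  [ -0.02   -0.08   -0.06   -0.03    0.99   -0.09   -0.09]
  [ -0.09   -0.02   -0.02   -0.10   -0.10    0.90   -0.04]
  [ -0.05   -0.09   -0.03   -0.04   -0.09   -0.06    0.93]
Leontief inverse L = M⁻¹:
  [  1.1170    0.1429    0.1333    0.1291    0.0675    0.1321    0.1176]
  [  0.0872    1.0550    0.1230    0.0441    0.1150    0.0887    0.0454]
  [  0.1603    0.1024    1.0999    0.1255    0.0602    0.0975    0.1154]
  [  0.1250    0.1630    0.1644    1.1053    0.0831    0.0700    0.1178]
  [  0.0646    0.1187    0.0978    0.0682    1.0518    0.1329    0.1261]
  [  0.1425    0.0774    0.0730    0.1506    0.1426    1.1559    0.0919]
  [  0.0945    0.1366    0.0758    0.0791    0.1313    0.1093    1.1129]
Total output x = L · d:
  x_0 = 1.1170·92 + 0.1429·49 + 0.1333·60 + 0.1291·93 + 0.0675·92 + 0.1321·57 + 0.1176·29 = 146.9202
  x_1 = 0.0872·92 + 1.0550·49 + 0.1230·60 + 0.0441·93 + 0.1150·92 + 0.0887·57 + 0.0454·29 = 88.1534
  x_2 = 0.1603·92 + 0.1024·49 + 1.0999·60 + 0.1255·93 + 0.0602·92 + 0.0975·57 + 0.1154·29 = 111.8754
  x_3 = 0.1250·92 + 0.1630·49 + 0.1644·60 + 1.1053·93 + 0.0831·92 + 0.0700·57 + 0.1178·29 = 147.1875
  x_4 = 0.0646·92 + 0.1187·49 + 0.0978·60 + 0.0682·93 + 1.0518·92 + 0.1329·57 + 0.1261·29 = 131.9721
  x_5 = 0.1425·92 + 0.0774·49 + 0.0730·60 + 0.1506·93 + 0.1426·92 + 1.1559·57 + 0.0919·29 = 116.9490
  x_6 = 0.0945·92 + 0.1366·49 + 0.0758·60 + 0.0791·93 + 0.1313·92 + 0.1093·57 + 1.1129·29 = 77.8688
Output multipliers (column sums of L):
  Manufacturing: 1.7909
  Mining: 1.7960
  Services: 1.7671
  Transport: 1.7020
  Electronics: 1.6515
  Finance: 1.7864
  Textiles: 1.7272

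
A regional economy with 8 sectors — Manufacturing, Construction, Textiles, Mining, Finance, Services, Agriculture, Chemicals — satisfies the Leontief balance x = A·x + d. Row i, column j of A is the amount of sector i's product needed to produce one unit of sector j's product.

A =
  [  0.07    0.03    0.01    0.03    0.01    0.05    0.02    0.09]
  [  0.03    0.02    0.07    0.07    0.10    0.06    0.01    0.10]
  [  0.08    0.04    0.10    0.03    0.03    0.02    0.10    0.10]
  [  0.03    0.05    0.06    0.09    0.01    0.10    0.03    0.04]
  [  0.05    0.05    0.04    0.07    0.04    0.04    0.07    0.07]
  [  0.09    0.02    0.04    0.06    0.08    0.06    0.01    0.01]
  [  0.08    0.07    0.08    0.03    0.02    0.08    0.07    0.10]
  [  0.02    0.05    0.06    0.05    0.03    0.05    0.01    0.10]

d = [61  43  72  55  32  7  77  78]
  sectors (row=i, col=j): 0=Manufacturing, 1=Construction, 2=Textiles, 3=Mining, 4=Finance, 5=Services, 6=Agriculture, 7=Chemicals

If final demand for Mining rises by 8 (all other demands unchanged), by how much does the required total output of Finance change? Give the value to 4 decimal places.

0.8788

Form M = I − A:
  [  0.93   -0.03   -0.01   -0.03   -0.01   -0.05   -0.02   -0.09]
  [ -0.03    0.98   -0.07   -0.07   -0.10   -0.06   -0.01   -0.10]
  [ -0.08   -0.04    0.90   -0.03   -0.03   -0.02   -0.10   -0.10]
  [ -0.03   -0.05   -0.06    0.91   -0.01   -0.10   -0.03   -0.04]
  [ -0.05   -0.05   -0.04   -0.07    0.96   -0.04   -0.07   -0.07]
  [ -0.09   -0.02   -0.04   -0.06   -0.08    0.94   -0.01   -0.01]
  [ -0.08   -0.07   -0.08   -0.03   -0.02   -0.08    0.93   -0.10]
  [ -0.02   -0.05   -0.06   -0.05   -0.03   -0.05   -0.01    0.90]
Leontief inverse L = M⁻¹:
  [  1.0969    0.0501    0.0364    0.0570    0.0297    0.0794    0.0344    0.1288]
  [  0.0714    1.0528    0.1148    0.1139    0.1296    0.1030    0.0414    0.1578]
  [  0.1292    0.0777    1.1528    0.0714    0.0601    0.0674    0.1370    0.1735]
  [  0.0701    0.0772    0.1009    1.1295    0.0394    0.1420    0.0551    0.0878]
  [  0.0900    0.0814    0.0830    0.1099    1.0678    0.0840    0.0979    0.1270]
  [  0.1261    0.0443    0.0709    0.0941    0.1028    1.0950    0.0339    0.0535]
  [  0.1315    0.1064    0.1326    0.0756    0.0566    0.1301    1.1034    0.1715]
  [  0.0523    0.0754    0.0978    0.0848    0.0560    0.0849    0.0327    1.1483]
Total output x = L · d:
  x_0 = 1.0969·61 + 0.0501·43 + 0.0364·72 + 0.0570·55 + 0.0297·32 + 0.0794·7 + 0.0344·77 + 0.1288·78 = 89.0185
  x_1 = 0.0714·61 + 1.0528·43 + 0.1148·72 + 0.1139·55 + 0.1296·32 + 0.1030·7 + 0.0414·77 + 0.1578·78 = 84.5208
  x_2 = 0.1292·61 + 0.0777·43 + 1.1528·72 + 0.0714·55 + 0.0601·32 + 0.0674·7 + 0.1370·77 + 0.1735·78 = 124.6211
  x_3 = 0.0701·61 + 0.0772·43 + 0.1009·72 + 1.1295·55 + 0.0394·32 + 0.1420·7 + 0.0551·77 + 0.0878·78 = 90.3227
  x_4 = 0.0900·61 + 0.0814·43 + 0.0830·72 + 0.1099·55 + 1.0678·32 + 0.0840·7 + 0.0979·77 + 0.1270·78 = 73.2165
  x_5 = 0.1261·61 + 0.0443·43 + 0.0709·72 + 0.0941·55 + 0.1028·32 + 1.0950·7 + 0.0339·77 + 0.0535·78 = 37.6206
  x_6 = 0.1315·61 + 0.1064·43 + 0.1326·72 + 0.0756·55 + 0.0566·32 + 0.1301·7 + 1.1034·77 + 0.1715·78 = 127.3683
  x_7 = 0.0523·61 + 0.0754·43 + 0.0978·72 + 0.0848·55 + 0.0560·32 + 0.0849·7 + 0.0327·77 + 1.1483·78 = 112.6122
Δx_4 = L[4,3] · Δd_3 = 0.1099 · 8 = 0.8788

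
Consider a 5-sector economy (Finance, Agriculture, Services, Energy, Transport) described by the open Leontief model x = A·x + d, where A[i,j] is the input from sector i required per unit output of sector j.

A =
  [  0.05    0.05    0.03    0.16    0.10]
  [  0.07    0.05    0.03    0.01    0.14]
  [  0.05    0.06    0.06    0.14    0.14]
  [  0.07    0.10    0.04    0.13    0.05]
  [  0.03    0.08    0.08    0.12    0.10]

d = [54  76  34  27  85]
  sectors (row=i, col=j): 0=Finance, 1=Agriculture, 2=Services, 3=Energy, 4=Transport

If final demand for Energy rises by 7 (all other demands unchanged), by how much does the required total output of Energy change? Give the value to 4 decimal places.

Form M = I − A:
  [  0.95   -0.05   -0.03   -0.16   -0.10]
  [ -0.07    0.95   -0.03   -0.01   -0.14]
  [ -0.05   -0.06    0.94   -0.14   -0.14]
  [ -0.07   -0.10   -0.04    0.87   -0.05]
  [ -0.03   -0.08   -0.08   -0.12    0.90]
Leontief inverse L = M⁻¹:
  [  1.0853    0.0988    0.0612    0.2324    0.1584]
  [  0.0937    1.0841    0.0567    0.0652    0.1915]
  [  0.0894    0.1153    1.0978    0.2235    0.2111]
  [  0.1060    0.1453    0.0684    1.1970    0.1115]
  [  0.0666    0.1293    0.1138    0.1930    1.1670]
Total output x = L · d:
  x_0 = 1.0853·54 + 0.0988·76 + 0.0612·34 + 0.2324·27 + 0.1584·85 = 87.9275
  x_1 = 0.0937·54 + 1.0841·76 + 0.0567·34 + 0.0652·27 + 0.1915·85 = 107.4199
  x_2 = 0.0894·54 + 0.1153·76 + 1.0978·34 + 0.2235·27 + 0.2111·85 = 74.8988
  x_3 = 0.1060·54 + 0.1453·76 + 0.0684·34 + 1.1970·27 + 0.1115·85 = 60.8941
  x_4 = 0.0666·54 + 0.1293·76 + 0.1138·34 + 0.1930·27 + 1.1670·85 = 121.7007
Δx_3 = L[3,3] · Δd_3 = 1.1970 · 7 = 8.3790

8.3790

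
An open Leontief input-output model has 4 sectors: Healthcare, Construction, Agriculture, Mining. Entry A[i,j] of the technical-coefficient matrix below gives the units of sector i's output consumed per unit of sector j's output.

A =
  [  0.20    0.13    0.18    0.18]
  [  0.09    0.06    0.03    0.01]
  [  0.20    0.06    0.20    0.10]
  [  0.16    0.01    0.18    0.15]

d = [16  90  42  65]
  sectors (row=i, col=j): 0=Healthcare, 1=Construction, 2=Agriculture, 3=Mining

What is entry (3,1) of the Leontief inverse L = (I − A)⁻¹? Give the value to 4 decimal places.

Form M = I − A:
  [  0.80   -0.13   -0.18   -0.18]
  [ -0.09    0.94   -0.03   -0.01]
  [ -0.20   -0.06    0.80   -0.10]
  [ -0.16   -0.01   -0.18    0.85]
Leontief inverse L = M⁻¹:
  [  1.4519    0.2312    0.4161    0.3591]
  [  0.1563    1.0917    0.0888    0.0564]
  [  0.4202    0.1507    1.4079    0.2564]
  [  0.3641    0.0883    0.3775    1.2990]
Total output x = L · d:
  x_0 = 1.4519·16 + 0.2312·90 + 0.4161·42 + 0.3591·65 = 84.8572
  x_1 = 0.1563·16 + 1.0917·90 + 0.0888·42 + 0.0564·65 = 108.1492
  x_2 = 0.4202·16 + 0.1507·90 + 1.4079·42 + 0.2564·65 = 96.0834
  x_3 = 0.3641·16 + 0.0883·90 + 0.3775·42 + 1.2990·65 = 114.0631

L[3,1] = 0.0883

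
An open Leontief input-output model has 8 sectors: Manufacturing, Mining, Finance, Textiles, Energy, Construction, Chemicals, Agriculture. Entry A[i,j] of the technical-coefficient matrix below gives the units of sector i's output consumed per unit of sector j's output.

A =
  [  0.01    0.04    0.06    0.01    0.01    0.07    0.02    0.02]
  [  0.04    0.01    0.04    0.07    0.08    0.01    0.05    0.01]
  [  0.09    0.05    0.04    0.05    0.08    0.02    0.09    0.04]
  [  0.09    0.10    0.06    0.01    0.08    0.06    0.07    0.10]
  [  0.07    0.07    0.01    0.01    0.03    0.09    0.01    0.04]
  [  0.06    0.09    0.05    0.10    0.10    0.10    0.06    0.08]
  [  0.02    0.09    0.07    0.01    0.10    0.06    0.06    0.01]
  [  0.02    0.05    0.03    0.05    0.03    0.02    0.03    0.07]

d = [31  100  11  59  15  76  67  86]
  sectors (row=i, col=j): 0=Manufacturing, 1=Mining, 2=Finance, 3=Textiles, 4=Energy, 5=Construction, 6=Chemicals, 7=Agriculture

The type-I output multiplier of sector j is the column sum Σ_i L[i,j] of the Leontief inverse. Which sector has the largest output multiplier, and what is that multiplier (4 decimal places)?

Form M = I − A:
  [  0.99   -0.04   -0.06   -0.01   -0.01   -0.07   -0.02   -0.02]
  [ -0.04    0.99   -0.04   -0.07   -0.08   -0.01   -0.05   -0.01]
  [ -0.09   -0.05    0.96   -0.05   -0.08   -0.02   -0.09   -0.04]
  [ -0.09   -0.10   -0.06    0.99   -0.08   -0.06   -0.07   -0.10]
  [ -0.07   -0.07   -0.01   -0.01    0.97   -0.09   -0.01   -0.04]
  [ -0.06   -0.09   -0.05   -0.10   -0.10    0.90   -0.06   -0.08]
  [ -0.02   -0.09   -0.07   -0.01   -0.10   -0.06    0.94   -0.01]
  [ -0.02   -0.05   -0.03   -0.05   -0.03   -0.02   -0.03    0.93]
Leontief inverse L = M⁻¹:
  [  1.0329    0.0661    0.0789    0.0313    0.0404    0.0927    0.0430    0.0399]
  [  0.0683    1.0448    0.0629    0.0855    0.1120    0.0409    0.0743    0.0337]
  [  0.1248    0.0961    1.0739    0.0746    0.1252    0.0619    0.1237    0.0700]
  [  0.1316    0.1526    0.0995    1.0476    0.1354    0.1080    0.1112    0.1377]
  [  0.0953    0.1021    0.0345    0.0366    1.0644    0.1219    0.0347    0.0652]
  [  0.1156    0.1584    0.0973    0.1441    0.1694    1.1609    0.1110    0.1322]
  [  0.0572    0.1320    0.0992    0.0394    0.1470    0.0992    1.0936    0.0378]
  [  0.0444    0.0799    0.0515    0.0695    0.0609    0.0441    0.0537    1.0938]
Total output x = L · d:
  x_0 = 1.0329·31 + 0.0661·100 + 0.0789·11 + 0.0313·59 + 0.0404·15 + 0.0927·76 + 0.0430·67 + 0.0399·86 = 55.3064
  x_1 = 0.0683·31 + 1.0448·100 + 0.0629·11 + 0.0855·59 + 0.1120·15 + 0.0409·76 + 0.0743·67 + 0.0337·86 = 124.9969
  x_2 = 0.1248·31 + 0.0961·100 + 1.0739·11 + 0.0746·59 + 0.1252·15 + 0.0619·76 + 0.1237·67 + 0.0700·86 = 50.5772
  x_3 = 0.1316·31 + 0.1526·100 + 0.0995·11 + 1.0476·59 + 0.1354·15 + 0.1080·76 + 0.1112·67 + 0.1377·86 = 111.7749
  x_4 = 0.0953·31 + 0.1021·100 + 0.0345·11 + 0.0366·59 + 1.0644·15 + 0.1219·76 + 0.0347·67 + 0.0652·86 = 48.8672
  x_5 = 0.1156·31 + 0.1584·100 + 0.0973·11 + 0.1441·59 + 0.1694·15 + 1.1609·76 + 0.1110·67 + 0.1322·86 = 138.5743
  x_6 = 0.0572·31 + 0.1320·100 + 0.0992·11 + 0.0394·59 + 0.1470·15 + 0.0992·76 + 1.0936·67 + 0.0378·86 = 104.6540
  x_7 = 0.0444·31 + 0.0799·100 + 0.0515·11 + 0.0695·59 + 0.0609·15 + 0.0441·76 + 0.0537·67 + 1.0938·86 = 115.9561
Output multipliers (column sums of L):
  Manufacturing: 1.6701
  Mining: 1.8319
  Finance: 1.5976
  Textiles: 1.5286
  Energy: 1.8548
  Construction: 1.7297
  Chemicals: 1.6451
  Agriculture: 1.6102

Energy (1.8548)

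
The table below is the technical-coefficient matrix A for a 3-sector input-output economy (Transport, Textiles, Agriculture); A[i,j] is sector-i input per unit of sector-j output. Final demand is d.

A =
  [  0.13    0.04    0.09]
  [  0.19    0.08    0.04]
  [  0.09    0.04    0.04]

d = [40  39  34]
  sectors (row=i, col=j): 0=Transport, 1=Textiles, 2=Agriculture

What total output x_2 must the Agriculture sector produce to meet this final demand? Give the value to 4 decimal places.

42.6778

Form M = I − A:
  [  0.87   -0.04   -0.09]
  [ -0.19    0.92   -0.04]
  [ -0.09   -0.04    0.96]
Leontief inverse L = M⁻¹:
  [  1.1733    0.0559    0.1123]
  [  0.2475    1.1007    0.0691]
  [  0.1203    0.0511    1.0551]
Total output x = L · d:
  x_0 = 1.1733·40 + 0.0559·39 + 0.1123·34 = 52.9289
  x_1 = 0.2475·40 + 1.1007·39 + 0.0691·34 = 55.1778
  x_2 = 0.1203·40 + 0.0511·39 + 1.0551·34 = 42.6778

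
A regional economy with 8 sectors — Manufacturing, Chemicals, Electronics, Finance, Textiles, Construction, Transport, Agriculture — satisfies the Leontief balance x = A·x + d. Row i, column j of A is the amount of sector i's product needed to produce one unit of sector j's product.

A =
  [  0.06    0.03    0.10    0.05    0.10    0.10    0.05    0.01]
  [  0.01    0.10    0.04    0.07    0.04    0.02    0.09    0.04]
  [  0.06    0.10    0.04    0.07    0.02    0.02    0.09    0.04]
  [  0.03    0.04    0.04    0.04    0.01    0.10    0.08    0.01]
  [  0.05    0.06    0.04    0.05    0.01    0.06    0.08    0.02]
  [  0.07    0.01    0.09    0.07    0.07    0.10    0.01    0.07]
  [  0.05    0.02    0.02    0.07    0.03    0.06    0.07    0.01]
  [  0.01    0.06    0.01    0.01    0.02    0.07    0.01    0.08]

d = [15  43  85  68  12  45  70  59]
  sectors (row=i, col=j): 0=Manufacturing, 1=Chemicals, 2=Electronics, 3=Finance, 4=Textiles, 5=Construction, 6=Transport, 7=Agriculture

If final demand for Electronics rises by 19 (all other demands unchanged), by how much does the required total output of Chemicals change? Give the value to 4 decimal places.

Form M = I − A:
  [  0.94   -0.03   -0.10   -0.05   -0.10   -0.10   -0.05   -0.01]
  [ -0.01    0.90   -0.04   -0.07   -0.04   -0.02   -0.09   -0.04]
  [ -0.06   -0.10    0.96   -0.07   -0.02   -0.02   -0.09   -0.04]
  [ -0.03   -0.04   -0.04    0.96   -0.01   -0.10   -0.08   -0.01]
  [ -0.05   -0.06   -0.04   -0.05    0.99   -0.06   -0.08   -0.02]
  [ -0.07   -0.01   -0.09   -0.07   -0.07    0.90   -0.01   -0.07]
  [ -0.05   -0.02   -0.02   -0.07   -0.03   -0.06    0.93   -0.01]
  [ -0.01   -0.06   -0.01   -0.01   -0.02   -0.07   -0.01    0.92]
Leontief inverse L = M⁻¹:
  [  1.1016    0.0727    0.1447    0.0995    0.1331    0.1570    0.1024    0.0385]
  [  0.0354    1.1364    0.0672    0.1076    0.0615    0.0605    0.1342    0.0613]
  [  0.0889    0.1382    1.0730    0.1109    0.0475    0.0663    0.1370    0.0624]
  [  0.0583    0.0661    0.0710    1.0755    0.0349    0.1414    0.1138    0.0310]
  [  0.0776    0.0898    0.0710    0.0861    1.0354    0.1018    0.1177    0.0403]
  [  0.1085    0.0512    0.1333    0.1140    0.1025    1.1584    0.0559    0.1014]
  [  0.0761    0.0434    0.0489    0.1015    0.0525    0.1009    1.1029    0.0267]
  [  0.0266    0.0834    0.0306    0.0326    0.0372    0.0994    0.0314    1.1013]
Total output x = L · d:
  x_0 = 1.1016·15 + 0.0727·43 + 0.1447·85 + 0.0995·68 + 0.1331·12 + 0.1570·45 + 0.1024·70 + 0.0385·59 = 56.8128
  x_1 = 0.0354·15 + 1.1364·43 + 0.0672·85 + 0.1076·68 + 0.0615·12 + 0.0605·45 + 0.1342·70 + 0.0613·59 = 78.8959
  x_2 = 0.0889·15 + 0.1382·43 + 1.0730·85 + 0.1109·68 + 0.0475·12 + 0.0663·45 + 0.1370·70 + 0.0624·59 = 122.8458
  x_3 = 0.0583·15 + 0.0661·43 + 0.0710·85 + 1.0755·68 + 0.0349·12 + 0.1414·45 + 0.1138·70 + 0.0310·59 = 99.4642
  x_4 = 0.0776·15 + 0.0898·43 + 0.0710·85 + 0.0861·68 + 1.0354·12 + 0.1018·45 + 0.1177·70 + 0.0403·59 = 44.5355
  x_5 = 0.1085·15 + 0.0512·43 + 0.1333·85 + 0.1140·68 + 0.1025·12 + 1.1584·45 + 0.0559·70 + 0.1014·59 = 86.1611
  x_6 = 0.0761·15 + 0.0434·43 + 0.0489·85 + 0.1015·68 + 0.0525·12 + 0.1009·45 + 1.1029·70 + 0.0267·59 = 98.0136
  x_7 = 0.0266·15 + 0.0834·43 + 0.0306·85 + 0.0326·68 + 0.0372·12 + 0.0994·45 + 0.0314·70 + 1.1013·59 = 80.8990
Δx_1 = L[1,2] · Δd_2 = 0.0672 · 19 = 1.2765

1.2765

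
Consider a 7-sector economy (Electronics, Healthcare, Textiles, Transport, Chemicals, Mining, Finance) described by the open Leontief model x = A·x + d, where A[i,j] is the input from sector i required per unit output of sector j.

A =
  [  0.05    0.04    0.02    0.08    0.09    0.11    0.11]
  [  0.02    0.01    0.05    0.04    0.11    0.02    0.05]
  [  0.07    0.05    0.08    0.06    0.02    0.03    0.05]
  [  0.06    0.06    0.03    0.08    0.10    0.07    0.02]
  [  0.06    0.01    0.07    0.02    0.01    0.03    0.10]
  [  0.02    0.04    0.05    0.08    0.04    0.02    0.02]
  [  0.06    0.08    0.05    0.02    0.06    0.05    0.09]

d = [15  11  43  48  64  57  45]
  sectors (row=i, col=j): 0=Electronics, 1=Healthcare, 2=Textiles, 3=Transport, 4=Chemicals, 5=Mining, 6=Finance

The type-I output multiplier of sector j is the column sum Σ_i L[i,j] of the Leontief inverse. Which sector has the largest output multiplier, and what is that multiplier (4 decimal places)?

Finance (1.7033)

Form M = I − A:
  [  0.95   -0.04   -0.02   -0.08   -0.09   -0.11   -0.11]
  [ -0.02    0.99   -0.05   -0.04   -0.11   -0.02   -0.05]
  [ -0.07   -0.05    0.92   -0.06   -0.02   -0.03   -0.05]
  [ -0.06   -0.06   -0.03    0.92   -0.10   -0.07   -0.02]
  [ -0.06   -0.01   -0.07   -0.02    0.99   -0.03   -0.10]
  [ -0.02   -0.04   -0.05   -0.08   -0.04    0.98   -0.02]
  [ -0.06   -0.08   -0.05   -0.02   -0.06   -0.05    0.91]
Leontief inverse L = M⁻¹:
  [  1.0879    0.0744    0.0586    0.1208    0.1361    0.1464    0.1597]
  [  0.0457    1.0293    0.0758    0.0619    0.1330    0.0412    0.0831]
  [  0.0994    0.0756    1.1085    0.0925    0.0568    0.0594    0.0867]
  [  0.0917    0.0849    0.0624    1.1158    0.1395    0.1010    0.0613]
  [  0.0858    0.0345    0.0945    0.0454    1.0386    0.0551    0.1338]
  [  0.0420    0.0579    0.0715    0.1037    0.0669    1.0402    0.0447]
  [  0.0912    0.1069    0.0830    0.0517    0.0990    0.0795    1.1341]
Total output x = L · d:
  x_0 = 1.0879·15 + 0.0744·11 + 0.0586·43 + 0.1208·48 + 0.1361·64 + 0.1464·57 + 0.1597·45 = 49.6985
  x_1 = 0.0457·15 + 1.0293·11 + 0.0758·43 + 0.0619·48 + 0.1330·64 + 0.0412·57 + 0.0831·45 = 32.8422
  x_2 = 0.0994·15 + 0.0756·11 + 1.1085·43 + 0.0925·48 + 0.0568·64 + 0.0594·57 + 0.0867·45 = 65.3520
  x_3 = 0.0917·15 + 0.0849·11 + 0.0624·43 + 1.1158·48 + 0.1395·64 + 0.1010·57 + 0.0613·45 = 76.0001
  x_4 = 0.0858·15 + 0.0345·11 + 0.0945·43 + 0.0454·48 + 1.0386·64 + 0.0551·57 + 0.1338·45 = 83.5374
  x_5 = 0.0420·15 + 0.0579·11 + 0.0715·43 + 0.1037·48 + 0.0669·64 + 1.0402·57 + 0.0447·45 = 74.9048
  x_6 = 0.0912·15 + 0.1069·11 + 0.0830·43 + 0.0517·48 + 0.0990·64 + 0.0795·57 + 1.1341·45 = 70.4993
Output multipliers (column sums of L):
  Electronics: 1.5436
  Healthcare: 1.4635
  Textiles: 1.5544
  Transport: 1.5919
  Chemicals: 1.6700
  Mining: 1.5229
  Finance: 1.7033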